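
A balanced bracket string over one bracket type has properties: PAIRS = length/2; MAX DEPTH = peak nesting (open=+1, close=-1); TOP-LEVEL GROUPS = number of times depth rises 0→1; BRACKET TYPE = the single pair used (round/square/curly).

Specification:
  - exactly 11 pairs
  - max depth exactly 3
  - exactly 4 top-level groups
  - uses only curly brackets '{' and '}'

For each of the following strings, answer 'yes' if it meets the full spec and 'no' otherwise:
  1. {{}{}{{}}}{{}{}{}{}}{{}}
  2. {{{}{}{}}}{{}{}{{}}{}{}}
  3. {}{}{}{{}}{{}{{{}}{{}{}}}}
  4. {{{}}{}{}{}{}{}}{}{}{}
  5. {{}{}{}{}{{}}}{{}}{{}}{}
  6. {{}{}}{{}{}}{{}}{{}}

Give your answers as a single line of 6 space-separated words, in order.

Answer: no no no yes no no

Derivation:
String 1 '{{}{}{{}}}{{}{}{}{}}{{}}': depth seq [1 2 1 2 1 2 3 2 1 0 1 2 1 2 1 2 1 2 1 0 1 2 1 0]
  -> pairs=12 depth=3 groups=3 -> no
String 2 '{{{}{}{}}}{{}{}{{}}{}{}}': depth seq [1 2 3 2 3 2 3 2 1 0 1 2 1 2 1 2 3 2 1 2 1 2 1 0]
  -> pairs=12 depth=3 groups=2 -> no
String 3 '{}{}{}{{}}{{}{{{}}{{}{}}}}': depth seq [1 0 1 0 1 0 1 2 1 0 1 2 1 2 3 4 3 2 3 4 3 4 3 2 1 0]
  -> pairs=13 depth=4 groups=5 -> no
String 4 '{{{}}{}{}{}{}{}}{}{}{}': depth seq [1 2 3 2 1 2 1 2 1 2 1 2 1 2 1 0 1 0 1 0 1 0]
  -> pairs=11 depth=3 groups=4 -> yes
String 5 '{{}{}{}{}{{}}}{{}}{{}}{}': depth seq [1 2 1 2 1 2 1 2 1 2 3 2 1 0 1 2 1 0 1 2 1 0 1 0]
  -> pairs=12 depth=3 groups=4 -> no
String 6 '{{}{}}{{}{}}{{}}{{}}': depth seq [1 2 1 2 1 0 1 2 1 2 1 0 1 2 1 0 1 2 1 0]
  -> pairs=10 depth=2 groups=4 -> no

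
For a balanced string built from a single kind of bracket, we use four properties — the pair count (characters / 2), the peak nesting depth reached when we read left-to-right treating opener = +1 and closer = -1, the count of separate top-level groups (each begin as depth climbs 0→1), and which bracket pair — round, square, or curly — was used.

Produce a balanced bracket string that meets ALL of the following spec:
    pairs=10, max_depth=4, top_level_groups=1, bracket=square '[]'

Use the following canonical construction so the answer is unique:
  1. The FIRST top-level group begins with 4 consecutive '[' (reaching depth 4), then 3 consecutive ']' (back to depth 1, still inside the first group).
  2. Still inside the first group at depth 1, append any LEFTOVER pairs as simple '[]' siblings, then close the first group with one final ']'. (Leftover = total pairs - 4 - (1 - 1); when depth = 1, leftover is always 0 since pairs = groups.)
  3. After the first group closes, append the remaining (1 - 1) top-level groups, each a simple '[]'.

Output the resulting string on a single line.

Answer: [[[[]]][][][][][][]]

Derivation:
Spec: pairs=10 depth=4 groups=1
Leftover pairs = 10 - 4 - (1-1) = 6
First group: deep chain of depth 4 + 6 sibling pairs
Remaining 0 groups: simple '[]' each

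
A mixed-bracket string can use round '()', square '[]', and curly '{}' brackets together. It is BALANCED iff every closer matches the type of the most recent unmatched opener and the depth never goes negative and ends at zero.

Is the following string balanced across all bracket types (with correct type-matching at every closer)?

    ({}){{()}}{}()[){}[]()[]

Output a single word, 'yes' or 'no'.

pos 0: push '('; stack = (
pos 1: push '{'; stack = ({
pos 2: '}' matches '{'; pop; stack = (
pos 3: ')' matches '('; pop; stack = (empty)
pos 4: push '{'; stack = {
pos 5: push '{'; stack = {{
pos 6: push '('; stack = {{(
pos 7: ')' matches '('; pop; stack = {{
pos 8: '}' matches '{'; pop; stack = {
pos 9: '}' matches '{'; pop; stack = (empty)
pos 10: push '{'; stack = {
pos 11: '}' matches '{'; pop; stack = (empty)
pos 12: push '('; stack = (
pos 13: ')' matches '('; pop; stack = (empty)
pos 14: push '['; stack = [
pos 15: saw closer ')' but top of stack is '[' (expected ']') → INVALID
Verdict: type mismatch at position 15: ')' closes '[' → no

Answer: no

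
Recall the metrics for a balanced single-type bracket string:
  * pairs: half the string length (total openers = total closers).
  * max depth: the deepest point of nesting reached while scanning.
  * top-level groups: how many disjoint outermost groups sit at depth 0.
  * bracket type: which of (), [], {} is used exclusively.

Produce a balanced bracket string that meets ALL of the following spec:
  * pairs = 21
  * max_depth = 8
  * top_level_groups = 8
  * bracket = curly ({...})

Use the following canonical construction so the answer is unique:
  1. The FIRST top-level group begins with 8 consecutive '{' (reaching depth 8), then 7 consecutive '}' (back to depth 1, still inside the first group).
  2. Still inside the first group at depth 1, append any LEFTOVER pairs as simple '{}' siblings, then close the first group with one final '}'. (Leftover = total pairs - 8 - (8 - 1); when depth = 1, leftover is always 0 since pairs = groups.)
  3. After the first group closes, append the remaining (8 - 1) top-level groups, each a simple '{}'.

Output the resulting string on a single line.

Answer: {{{{{{{{}}}}}}}{}{}{}{}{}{}}{}{}{}{}{}{}{}

Derivation:
Spec: pairs=21 depth=8 groups=8
Leftover pairs = 21 - 8 - (8-1) = 6
First group: deep chain of depth 8 + 6 sibling pairs
Remaining 7 groups: simple '{}' each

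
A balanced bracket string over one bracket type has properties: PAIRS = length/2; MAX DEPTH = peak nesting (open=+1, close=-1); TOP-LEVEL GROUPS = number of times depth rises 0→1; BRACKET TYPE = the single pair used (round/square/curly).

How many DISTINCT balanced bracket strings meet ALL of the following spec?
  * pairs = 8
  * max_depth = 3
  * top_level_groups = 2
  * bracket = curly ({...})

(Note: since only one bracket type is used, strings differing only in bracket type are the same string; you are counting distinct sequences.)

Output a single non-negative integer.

Answer: 137

Derivation:
Spec: pairs=8 depth=3 groups=2
Count(depth <= 3) = 144
Count(depth <= 2) = 7
Count(depth == 3) = 144 - 7 = 137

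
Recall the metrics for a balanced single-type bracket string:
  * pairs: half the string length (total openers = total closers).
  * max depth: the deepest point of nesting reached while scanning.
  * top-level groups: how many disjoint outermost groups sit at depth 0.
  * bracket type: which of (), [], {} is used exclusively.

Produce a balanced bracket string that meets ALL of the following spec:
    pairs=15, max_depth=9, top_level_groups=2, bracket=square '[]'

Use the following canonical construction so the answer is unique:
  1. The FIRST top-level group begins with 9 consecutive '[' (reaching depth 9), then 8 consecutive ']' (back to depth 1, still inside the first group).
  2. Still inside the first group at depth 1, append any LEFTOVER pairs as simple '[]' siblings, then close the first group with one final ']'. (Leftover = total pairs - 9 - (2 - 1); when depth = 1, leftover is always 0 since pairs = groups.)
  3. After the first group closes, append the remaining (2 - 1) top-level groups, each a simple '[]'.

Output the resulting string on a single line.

Spec: pairs=15 depth=9 groups=2
Leftover pairs = 15 - 9 - (2-1) = 5
First group: deep chain of depth 9 + 5 sibling pairs
Remaining 1 groups: simple '[]' each

Answer: [[[[[[[[[]]]]]]]][][][][][]][]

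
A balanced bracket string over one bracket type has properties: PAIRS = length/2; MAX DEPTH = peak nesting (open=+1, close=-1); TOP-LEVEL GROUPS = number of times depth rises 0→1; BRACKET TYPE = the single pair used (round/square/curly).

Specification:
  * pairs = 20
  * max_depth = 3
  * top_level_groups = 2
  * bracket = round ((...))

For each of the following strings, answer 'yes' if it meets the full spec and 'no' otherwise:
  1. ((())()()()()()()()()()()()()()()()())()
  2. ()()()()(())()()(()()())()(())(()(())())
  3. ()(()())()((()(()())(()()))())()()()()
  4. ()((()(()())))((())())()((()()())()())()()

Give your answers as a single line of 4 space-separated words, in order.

Answer: yes no no no

Derivation:
String 1 '((())()()()()()()()()()()()()()()()())()': depth seq [1 2 3 2 1 2 1 2 1 2 1 2 1 2 1 2 1 2 1 2 1 2 1 2 1 2 1 2 1 2 1 2 1 2 1 2 1 0 1 0]
  -> pairs=20 depth=3 groups=2 -> yes
String 2 '()()()()(())()()(()()())()(())(()(())())': depth seq [1 0 1 0 1 0 1 0 1 2 1 0 1 0 1 0 1 2 1 2 1 2 1 0 1 0 1 2 1 0 1 2 1 2 3 2 1 2 1 0]
  -> pairs=20 depth=3 groups=11 -> no
String 3 '()(()())()((()(()())(()()))())()()()()': depth seq [1 0 1 2 1 2 1 0 1 0 1 2 3 2 3 4 3 4 3 2 3 4 3 4 3 2 1 2 1 0 1 0 1 0 1 0 1 0]
  -> pairs=19 depth=4 groups=8 -> no
String 4 '()((()(()())))((())())()((()()())()())()()': depth seq [1 0 1 2 3 2 3 4 3 4 3 2 1 0 1 2 3 2 1 2 1 0 1 0 1 2 3 2 3 2 3 2 1 2 1 2 1 0 1 0 1 0]
  -> pairs=21 depth=4 groups=7 -> no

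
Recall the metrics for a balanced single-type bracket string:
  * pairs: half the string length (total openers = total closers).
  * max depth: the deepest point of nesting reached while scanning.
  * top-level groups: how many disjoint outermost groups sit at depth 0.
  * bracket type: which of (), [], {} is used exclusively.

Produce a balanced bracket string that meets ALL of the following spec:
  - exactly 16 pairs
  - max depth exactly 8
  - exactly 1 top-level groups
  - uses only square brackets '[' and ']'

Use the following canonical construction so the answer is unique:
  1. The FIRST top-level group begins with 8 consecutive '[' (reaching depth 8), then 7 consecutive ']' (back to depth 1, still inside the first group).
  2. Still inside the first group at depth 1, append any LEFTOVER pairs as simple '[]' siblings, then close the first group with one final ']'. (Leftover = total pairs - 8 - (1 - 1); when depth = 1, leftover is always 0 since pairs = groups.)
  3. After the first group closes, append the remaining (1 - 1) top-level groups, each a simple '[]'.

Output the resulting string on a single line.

Answer: [[[[[[[[]]]]]]][][][][][][][][]]

Derivation:
Spec: pairs=16 depth=8 groups=1
Leftover pairs = 16 - 8 - (1-1) = 8
First group: deep chain of depth 8 + 8 sibling pairs
Remaining 0 groups: simple '[]' each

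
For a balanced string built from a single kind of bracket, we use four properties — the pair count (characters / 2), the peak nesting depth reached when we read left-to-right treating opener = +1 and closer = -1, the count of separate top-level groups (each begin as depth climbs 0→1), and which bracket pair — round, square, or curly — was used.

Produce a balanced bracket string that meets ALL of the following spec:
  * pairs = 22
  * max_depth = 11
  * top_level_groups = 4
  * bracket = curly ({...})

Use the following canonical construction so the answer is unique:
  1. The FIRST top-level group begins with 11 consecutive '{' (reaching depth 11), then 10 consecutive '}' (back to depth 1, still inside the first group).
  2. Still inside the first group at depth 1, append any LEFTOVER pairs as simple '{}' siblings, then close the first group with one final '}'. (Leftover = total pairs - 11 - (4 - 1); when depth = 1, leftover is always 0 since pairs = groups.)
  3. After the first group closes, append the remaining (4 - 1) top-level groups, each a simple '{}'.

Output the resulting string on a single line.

Spec: pairs=22 depth=11 groups=4
Leftover pairs = 22 - 11 - (4-1) = 8
First group: deep chain of depth 11 + 8 sibling pairs
Remaining 3 groups: simple '{}' each

Answer: {{{{{{{{{{{}}}}}}}}}}{}{}{}{}{}{}{}{}}{}{}{}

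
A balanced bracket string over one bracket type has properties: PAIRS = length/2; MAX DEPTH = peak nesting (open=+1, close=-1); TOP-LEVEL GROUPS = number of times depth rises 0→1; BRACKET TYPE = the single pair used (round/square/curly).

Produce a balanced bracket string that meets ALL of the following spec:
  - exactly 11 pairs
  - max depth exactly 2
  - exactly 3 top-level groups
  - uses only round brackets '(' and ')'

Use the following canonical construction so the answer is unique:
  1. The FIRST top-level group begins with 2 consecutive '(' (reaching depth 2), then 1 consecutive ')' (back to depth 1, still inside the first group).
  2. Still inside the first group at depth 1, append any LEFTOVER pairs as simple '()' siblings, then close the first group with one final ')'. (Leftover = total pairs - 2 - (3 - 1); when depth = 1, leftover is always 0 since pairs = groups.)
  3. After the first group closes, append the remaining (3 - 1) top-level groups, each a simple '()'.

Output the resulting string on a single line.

Answer: (()()()()()()()())()()

Derivation:
Spec: pairs=11 depth=2 groups=3
Leftover pairs = 11 - 2 - (3-1) = 7
First group: deep chain of depth 2 + 7 sibling pairs
Remaining 2 groups: simple '()' each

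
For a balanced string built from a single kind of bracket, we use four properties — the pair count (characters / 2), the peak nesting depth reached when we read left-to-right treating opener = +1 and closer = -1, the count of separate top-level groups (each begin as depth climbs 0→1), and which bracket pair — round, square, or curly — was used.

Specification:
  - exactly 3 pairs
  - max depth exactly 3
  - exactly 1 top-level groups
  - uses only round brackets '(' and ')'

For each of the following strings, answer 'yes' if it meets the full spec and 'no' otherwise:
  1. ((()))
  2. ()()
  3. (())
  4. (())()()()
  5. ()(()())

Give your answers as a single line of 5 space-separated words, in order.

Answer: yes no no no no

Derivation:
String 1 '((()))': depth seq [1 2 3 2 1 0]
  -> pairs=3 depth=3 groups=1 -> yes
String 2 '()()': depth seq [1 0 1 0]
  -> pairs=2 depth=1 groups=2 -> no
String 3 '(())': depth seq [1 2 1 0]
  -> pairs=2 depth=2 groups=1 -> no
String 4 '(())()()()': depth seq [1 2 1 0 1 0 1 0 1 0]
  -> pairs=5 depth=2 groups=4 -> no
String 5 '()(()())': depth seq [1 0 1 2 1 2 1 0]
  -> pairs=4 depth=2 groups=2 -> no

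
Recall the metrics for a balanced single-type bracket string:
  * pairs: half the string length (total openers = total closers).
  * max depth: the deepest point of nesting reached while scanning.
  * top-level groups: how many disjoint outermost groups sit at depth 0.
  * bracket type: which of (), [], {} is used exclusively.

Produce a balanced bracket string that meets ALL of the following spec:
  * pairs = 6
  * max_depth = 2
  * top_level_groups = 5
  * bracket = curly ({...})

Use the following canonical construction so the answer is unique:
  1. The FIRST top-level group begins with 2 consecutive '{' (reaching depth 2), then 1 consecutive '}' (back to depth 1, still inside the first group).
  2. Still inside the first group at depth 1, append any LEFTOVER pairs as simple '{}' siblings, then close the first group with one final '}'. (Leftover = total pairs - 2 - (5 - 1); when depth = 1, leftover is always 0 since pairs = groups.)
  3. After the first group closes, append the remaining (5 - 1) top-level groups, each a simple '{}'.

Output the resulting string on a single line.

Answer: {{}}{}{}{}{}

Derivation:
Spec: pairs=6 depth=2 groups=5
Leftover pairs = 6 - 2 - (5-1) = 0
First group: deep chain of depth 2 + 0 sibling pairs
Remaining 4 groups: simple '{}' each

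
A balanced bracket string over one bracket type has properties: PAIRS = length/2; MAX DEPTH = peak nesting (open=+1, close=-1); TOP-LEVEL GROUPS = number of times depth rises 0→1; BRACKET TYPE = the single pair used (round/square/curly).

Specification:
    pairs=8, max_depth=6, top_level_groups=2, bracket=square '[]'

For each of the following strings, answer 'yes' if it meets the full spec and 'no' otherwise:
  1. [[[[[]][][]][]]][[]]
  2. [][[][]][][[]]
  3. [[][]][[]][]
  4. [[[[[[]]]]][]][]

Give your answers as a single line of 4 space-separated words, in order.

String 1 '[[[[[]][][]][]]][[]]': depth seq [1 2 3 4 5 4 3 4 3 4 3 2 3 2 1 0 1 2 1 0]
  -> pairs=10 depth=5 groups=2 -> no
String 2 '[][[][]][][[]]': depth seq [1 0 1 2 1 2 1 0 1 0 1 2 1 0]
  -> pairs=7 depth=2 groups=4 -> no
String 3 '[[][]][[]][]': depth seq [1 2 1 2 1 0 1 2 1 0 1 0]
  -> pairs=6 depth=2 groups=3 -> no
String 4 '[[[[[[]]]]][]][]': depth seq [1 2 3 4 5 6 5 4 3 2 1 2 1 0 1 0]
  -> pairs=8 depth=6 groups=2 -> yes

Answer: no no no yes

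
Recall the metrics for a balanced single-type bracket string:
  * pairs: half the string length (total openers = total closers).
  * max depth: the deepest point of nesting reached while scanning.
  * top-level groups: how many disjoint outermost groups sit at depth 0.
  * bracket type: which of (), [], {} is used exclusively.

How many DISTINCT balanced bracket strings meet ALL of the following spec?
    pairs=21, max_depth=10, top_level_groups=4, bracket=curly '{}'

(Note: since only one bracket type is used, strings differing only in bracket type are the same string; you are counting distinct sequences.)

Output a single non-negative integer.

Spec: pairs=21 depth=10 groups=4
Count(depth <= 10) = 3005266836
Count(depth <= 9) = 2948226600
Count(depth == 10) = 3005266836 - 2948226600 = 57040236

Answer: 57040236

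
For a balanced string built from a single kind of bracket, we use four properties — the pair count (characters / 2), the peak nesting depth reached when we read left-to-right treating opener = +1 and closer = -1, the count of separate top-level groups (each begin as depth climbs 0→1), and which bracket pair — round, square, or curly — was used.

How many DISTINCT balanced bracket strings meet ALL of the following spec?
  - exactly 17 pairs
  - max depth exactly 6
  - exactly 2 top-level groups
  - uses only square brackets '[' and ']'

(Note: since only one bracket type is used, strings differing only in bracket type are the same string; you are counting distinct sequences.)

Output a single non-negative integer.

Spec: pairs=17 depth=6 groups=2
Count(depth <= 6) = 21335654
Count(depth <= 5) = 11558846
Count(depth == 6) = 21335654 - 11558846 = 9776808

Answer: 9776808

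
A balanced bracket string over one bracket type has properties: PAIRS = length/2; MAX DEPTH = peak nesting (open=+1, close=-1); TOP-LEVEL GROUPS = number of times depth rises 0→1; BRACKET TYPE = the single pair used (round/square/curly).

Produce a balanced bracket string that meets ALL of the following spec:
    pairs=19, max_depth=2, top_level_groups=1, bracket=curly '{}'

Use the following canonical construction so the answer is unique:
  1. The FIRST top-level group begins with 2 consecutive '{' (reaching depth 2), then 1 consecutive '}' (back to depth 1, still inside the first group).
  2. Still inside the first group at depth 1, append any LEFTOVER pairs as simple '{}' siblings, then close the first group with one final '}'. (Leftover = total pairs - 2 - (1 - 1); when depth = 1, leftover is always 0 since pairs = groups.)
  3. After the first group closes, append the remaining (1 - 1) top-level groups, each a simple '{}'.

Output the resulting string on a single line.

Answer: {{}{}{}{}{}{}{}{}{}{}{}{}{}{}{}{}{}{}}

Derivation:
Spec: pairs=19 depth=2 groups=1
Leftover pairs = 19 - 2 - (1-1) = 17
First group: deep chain of depth 2 + 17 sibling pairs
Remaining 0 groups: simple '{}' each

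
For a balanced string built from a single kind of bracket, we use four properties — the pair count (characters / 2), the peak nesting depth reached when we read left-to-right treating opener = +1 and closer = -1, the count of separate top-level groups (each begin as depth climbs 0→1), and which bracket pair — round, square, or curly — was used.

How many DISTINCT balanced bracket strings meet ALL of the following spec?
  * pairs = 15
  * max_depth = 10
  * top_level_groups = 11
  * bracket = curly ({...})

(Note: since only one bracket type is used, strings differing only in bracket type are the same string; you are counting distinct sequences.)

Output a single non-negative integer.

Answer: 0

Derivation:
Spec: pairs=15 depth=10 groups=11
Count(depth <= 10) = 2244
Count(depth <= 9) = 2244
Count(depth == 10) = 2244 - 2244 = 0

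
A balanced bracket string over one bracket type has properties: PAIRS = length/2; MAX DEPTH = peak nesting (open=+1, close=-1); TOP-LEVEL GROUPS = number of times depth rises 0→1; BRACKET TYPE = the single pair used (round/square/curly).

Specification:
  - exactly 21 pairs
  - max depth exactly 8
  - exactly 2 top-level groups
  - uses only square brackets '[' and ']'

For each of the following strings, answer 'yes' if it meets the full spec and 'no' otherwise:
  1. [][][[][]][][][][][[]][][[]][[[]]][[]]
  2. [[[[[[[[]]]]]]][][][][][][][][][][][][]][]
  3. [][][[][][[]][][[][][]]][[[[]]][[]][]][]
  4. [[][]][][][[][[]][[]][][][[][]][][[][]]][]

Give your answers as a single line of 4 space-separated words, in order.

Answer: no yes no no

Derivation:
String 1 '[][][[][]][][][][][[]][][[]][[[]]][[]]': depth seq [1 0 1 0 1 2 1 2 1 0 1 0 1 0 1 0 1 0 1 2 1 0 1 0 1 2 1 0 1 2 3 2 1 0 1 2 1 0]
  -> pairs=19 depth=3 groups=12 -> no
String 2 '[[[[[[[[]]]]]]][][][][][][][][][][][][]][]': depth seq [1 2 3 4 5 6 7 8 7 6 5 4 3 2 1 2 1 2 1 2 1 2 1 2 1 2 1 2 1 2 1 2 1 2 1 2 1 2 1 0 1 0]
  -> pairs=21 depth=8 groups=2 -> yes
String 3 '[][][[][][[]][][[][][]]][[[[]]][[]][]][]': depth seq [1 0 1 0 1 2 1 2 1 2 3 2 1 2 1 2 3 2 3 2 3 2 1 0 1 2 3 4 3 2 1 2 3 2 1 2 1 0 1 0]
  -> pairs=20 depth=4 groups=5 -> no
String 4 '[[][]][][][[][[]][[]][][][[][]][][[][]]][]': depth seq [1 2 1 2 1 0 1 0 1 0 1 2 1 2 3 2 1 2 3 2 1 2 1 2 1 2 3 2 3 2 1 2 1 2 3 2 3 2 1 0 1 0]
  -> pairs=21 depth=3 groups=5 -> no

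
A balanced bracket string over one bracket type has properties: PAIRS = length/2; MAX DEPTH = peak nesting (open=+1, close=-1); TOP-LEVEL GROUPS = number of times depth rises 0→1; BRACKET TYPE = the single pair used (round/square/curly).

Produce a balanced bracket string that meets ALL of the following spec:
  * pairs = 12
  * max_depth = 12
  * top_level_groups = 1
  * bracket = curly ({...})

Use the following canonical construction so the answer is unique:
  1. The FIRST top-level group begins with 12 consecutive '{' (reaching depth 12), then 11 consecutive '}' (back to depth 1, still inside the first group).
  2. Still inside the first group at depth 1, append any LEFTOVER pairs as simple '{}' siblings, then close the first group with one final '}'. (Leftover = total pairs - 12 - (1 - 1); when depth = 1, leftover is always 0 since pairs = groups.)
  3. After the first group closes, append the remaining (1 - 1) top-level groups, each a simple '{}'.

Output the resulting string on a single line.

Spec: pairs=12 depth=12 groups=1
Leftover pairs = 12 - 12 - (1-1) = 0
First group: deep chain of depth 12 + 0 sibling pairs
Remaining 0 groups: simple '{}' each

Answer: {{{{{{{{{{{{}}}}}}}}}}}}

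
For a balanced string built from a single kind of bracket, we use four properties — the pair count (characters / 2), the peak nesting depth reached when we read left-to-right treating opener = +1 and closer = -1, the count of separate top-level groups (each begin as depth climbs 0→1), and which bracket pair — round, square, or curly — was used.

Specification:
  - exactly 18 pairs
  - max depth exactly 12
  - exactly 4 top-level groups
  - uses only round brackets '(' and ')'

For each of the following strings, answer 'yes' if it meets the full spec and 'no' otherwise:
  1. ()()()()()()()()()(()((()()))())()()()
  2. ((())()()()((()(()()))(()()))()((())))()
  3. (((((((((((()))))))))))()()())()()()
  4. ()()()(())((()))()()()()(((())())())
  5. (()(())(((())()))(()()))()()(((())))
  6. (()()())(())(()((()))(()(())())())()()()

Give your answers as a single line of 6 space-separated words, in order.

String 1 '()()()()()()()()()(()((()()))())()()()': depth seq [1 0 1 0 1 0 1 0 1 0 1 0 1 0 1 0 1 0 1 2 1 2 3 4 3 4 3 2 1 2 1 0 1 0 1 0 1 0]
  -> pairs=19 depth=4 groups=13 -> no
String 2 '((())()()()((()(()()))(()()))()((())))()': depth seq [1 2 3 2 1 2 1 2 1 2 1 2 3 4 3 4 5 4 5 4 3 2 3 4 3 4 3 2 1 2 1 2 3 4 3 2 1 0 1 0]
  -> pairs=20 depth=5 groups=2 -> no
String 3 '(((((((((((()))))))))))()()())()()()': depth seq [1 2 3 4 5 6 7 8 9 10 11 12 11 10 9 8 7 6 5 4 3 2 1 2 1 2 1 2 1 0 1 0 1 0 1 0]
  -> pairs=18 depth=12 groups=4 -> yes
String 4 '()()()(())((()))()()()()(((())())())': depth seq [1 0 1 0 1 0 1 2 1 0 1 2 3 2 1 0 1 0 1 0 1 0 1 0 1 2 3 4 3 2 3 2 1 2 1 0]
  -> pairs=18 depth=4 groups=10 -> no
String 5 '(()(())(((())()))(()()))()()(((())))': depth seq [1 2 1 2 3 2 1 2 3 4 5 4 3 4 3 2 1 2 3 2 3 2 1 0 1 0 1 0 1 2 3 4 3 2 1 0]
  -> pairs=18 depth=5 groups=4 -> no
String 6 '(()()())(())(()((()))(()(())())())()()()': depth seq [1 2 1 2 1 2 1 0 1 2 1 0 1 2 1 2 3 4 3 2 1 2 3 2 3 4 3 2 3 2 1 2 1 0 1 0 1 0 1 0]
  -> pairs=20 depth=4 groups=6 -> no

Answer: no no yes no no no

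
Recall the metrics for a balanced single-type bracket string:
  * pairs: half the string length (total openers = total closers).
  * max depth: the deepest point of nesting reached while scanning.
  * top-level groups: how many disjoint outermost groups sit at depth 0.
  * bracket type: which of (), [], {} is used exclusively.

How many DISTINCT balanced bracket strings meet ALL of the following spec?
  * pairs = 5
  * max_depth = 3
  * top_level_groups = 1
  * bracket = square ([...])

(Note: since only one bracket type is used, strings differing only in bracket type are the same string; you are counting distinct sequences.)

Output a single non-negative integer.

Spec: pairs=5 depth=3 groups=1
Count(depth <= 3) = 8
Count(depth <= 2) = 1
Count(depth == 3) = 8 - 1 = 7

Answer: 7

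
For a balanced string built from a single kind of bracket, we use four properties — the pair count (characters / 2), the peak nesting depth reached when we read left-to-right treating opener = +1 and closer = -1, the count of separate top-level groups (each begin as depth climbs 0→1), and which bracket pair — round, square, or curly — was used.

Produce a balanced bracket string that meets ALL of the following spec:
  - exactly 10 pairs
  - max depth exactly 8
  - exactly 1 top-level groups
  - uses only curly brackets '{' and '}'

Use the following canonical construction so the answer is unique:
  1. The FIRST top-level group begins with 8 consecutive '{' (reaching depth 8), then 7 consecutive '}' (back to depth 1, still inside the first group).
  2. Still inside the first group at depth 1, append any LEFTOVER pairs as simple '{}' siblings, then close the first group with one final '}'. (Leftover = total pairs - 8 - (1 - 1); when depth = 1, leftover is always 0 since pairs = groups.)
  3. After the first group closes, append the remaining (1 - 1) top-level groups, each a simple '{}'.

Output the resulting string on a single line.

Spec: pairs=10 depth=8 groups=1
Leftover pairs = 10 - 8 - (1-1) = 2
First group: deep chain of depth 8 + 2 sibling pairs
Remaining 0 groups: simple '{}' each

Answer: {{{{{{{{}}}}}}}{}{}}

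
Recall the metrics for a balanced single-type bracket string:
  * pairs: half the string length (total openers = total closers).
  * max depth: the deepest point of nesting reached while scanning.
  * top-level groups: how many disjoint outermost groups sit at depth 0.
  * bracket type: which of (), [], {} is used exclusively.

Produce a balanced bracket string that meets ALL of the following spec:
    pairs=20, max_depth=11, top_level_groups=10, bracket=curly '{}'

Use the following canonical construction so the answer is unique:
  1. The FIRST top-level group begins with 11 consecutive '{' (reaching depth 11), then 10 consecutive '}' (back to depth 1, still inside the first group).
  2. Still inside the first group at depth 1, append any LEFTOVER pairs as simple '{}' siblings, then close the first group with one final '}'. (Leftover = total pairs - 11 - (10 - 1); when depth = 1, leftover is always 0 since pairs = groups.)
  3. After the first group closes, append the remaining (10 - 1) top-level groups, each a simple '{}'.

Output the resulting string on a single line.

Answer: {{{{{{{{{{{}}}}}}}}}}}{}{}{}{}{}{}{}{}{}

Derivation:
Spec: pairs=20 depth=11 groups=10
Leftover pairs = 20 - 11 - (10-1) = 0
First group: deep chain of depth 11 + 0 sibling pairs
Remaining 9 groups: simple '{}' each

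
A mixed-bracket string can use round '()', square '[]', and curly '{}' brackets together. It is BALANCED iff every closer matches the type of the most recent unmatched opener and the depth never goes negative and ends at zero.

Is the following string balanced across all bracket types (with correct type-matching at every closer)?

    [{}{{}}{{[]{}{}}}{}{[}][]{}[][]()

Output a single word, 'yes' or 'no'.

Answer: no

Derivation:
pos 0: push '['; stack = [
pos 1: push '{'; stack = [{
pos 2: '}' matches '{'; pop; stack = [
pos 3: push '{'; stack = [{
pos 4: push '{'; stack = [{{
pos 5: '}' matches '{'; pop; stack = [{
pos 6: '}' matches '{'; pop; stack = [
pos 7: push '{'; stack = [{
pos 8: push '{'; stack = [{{
pos 9: push '['; stack = [{{[
pos 10: ']' matches '['; pop; stack = [{{
pos 11: push '{'; stack = [{{{
pos 12: '}' matches '{'; pop; stack = [{{
pos 13: push '{'; stack = [{{{
pos 14: '}' matches '{'; pop; stack = [{{
pos 15: '}' matches '{'; pop; stack = [{
pos 16: '}' matches '{'; pop; stack = [
pos 17: push '{'; stack = [{
pos 18: '}' matches '{'; pop; stack = [
pos 19: push '{'; stack = [{
pos 20: push '['; stack = [{[
pos 21: saw closer '}' but top of stack is '[' (expected ']') → INVALID
Verdict: type mismatch at position 21: '}' closes '[' → no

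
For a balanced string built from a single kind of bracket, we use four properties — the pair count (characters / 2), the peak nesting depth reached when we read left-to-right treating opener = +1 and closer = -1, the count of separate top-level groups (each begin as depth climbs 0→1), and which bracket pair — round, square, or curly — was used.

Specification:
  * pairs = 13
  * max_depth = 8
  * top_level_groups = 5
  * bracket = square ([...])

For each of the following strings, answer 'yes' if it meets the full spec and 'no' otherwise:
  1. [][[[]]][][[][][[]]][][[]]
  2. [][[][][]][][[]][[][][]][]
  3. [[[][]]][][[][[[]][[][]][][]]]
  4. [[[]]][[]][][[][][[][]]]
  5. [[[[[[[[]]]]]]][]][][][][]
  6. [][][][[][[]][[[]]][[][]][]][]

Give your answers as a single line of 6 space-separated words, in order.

Answer: no no no no yes no

Derivation:
String 1 '[][[[]]][][[][][[]]][][[]]': depth seq [1 0 1 2 3 2 1 0 1 0 1 2 1 2 1 2 3 2 1 0 1 0 1 2 1 0]
  -> pairs=13 depth=3 groups=6 -> no
String 2 '[][[][][]][][[]][[][][]][]': depth seq [1 0 1 2 1 2 1 2 1 0 1 0 1 2 1 0 1 2 1 2 1 2 1 0 1 0]
  -> pairs=13 depth=2 groups=6 -> no
String 3 '[[[][]]][][[][[[]][[][]][][]]]': depth seq [1 2 3 2 3 2 1 0 1 0 1 2 1 2 3 4 3 2 3 4 3 4 3 2 3 2 3 2 1 0]
  -> pairs=15 depth=4 groups=3 -> no
String 4 '[[[]]][[]][][[][][[][]]]': depth seq [1 2 3 2 1 0 1 2 1 0 1 0 1 2 1 2 1 2 3 2 3 2 1 0]
  -> pairs=12 depth=3 groups=4 -> no
String 5 '[[[[[[[[]]]]]]][]][][][][]': depth seq [1 2 3 4 5 6 7 8 7 6 5 4 3 2 1 2 1 0 1 0 1 0 1 0 1 0]
  -> pairs=13 depth=8 groups=5 -> yes
String 6 '[][][][[][[]][[[]]][[][]][]][]': depth seq [1 0 1 0 1 0 1 2 1 2 3 2 1 2 3 4 3 2 1 2 3 2 3 2 1 2 1 0 1 0]
  -> pairs=15 depth=4 groups=5 -> no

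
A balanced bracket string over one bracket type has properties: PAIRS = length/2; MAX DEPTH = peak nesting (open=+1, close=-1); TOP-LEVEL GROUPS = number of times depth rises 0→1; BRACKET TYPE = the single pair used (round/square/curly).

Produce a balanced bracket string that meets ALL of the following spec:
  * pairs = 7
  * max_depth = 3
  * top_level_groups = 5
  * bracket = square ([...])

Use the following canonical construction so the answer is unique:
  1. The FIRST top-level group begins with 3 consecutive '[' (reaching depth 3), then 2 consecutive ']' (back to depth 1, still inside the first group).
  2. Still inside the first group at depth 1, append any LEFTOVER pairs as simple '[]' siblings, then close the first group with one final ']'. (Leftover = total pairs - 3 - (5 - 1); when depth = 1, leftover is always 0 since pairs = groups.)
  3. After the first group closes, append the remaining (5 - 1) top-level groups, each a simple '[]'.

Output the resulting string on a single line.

Answer: [[[]]][][][][]

Derivation:
Spec: pairs=7 depth=3 groups=5
Leftover pairs = 7 - 3 - (5-1) = 0
First group: deep chain of depth 3 + 0 sibling pairs
Remaining 4 groups: simple '[]' each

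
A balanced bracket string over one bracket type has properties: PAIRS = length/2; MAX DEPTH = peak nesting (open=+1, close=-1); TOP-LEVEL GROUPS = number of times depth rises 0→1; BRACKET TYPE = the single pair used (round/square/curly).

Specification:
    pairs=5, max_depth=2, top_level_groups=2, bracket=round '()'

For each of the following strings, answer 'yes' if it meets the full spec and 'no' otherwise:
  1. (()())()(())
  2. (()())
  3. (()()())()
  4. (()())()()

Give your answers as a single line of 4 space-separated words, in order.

Answer: no no yes no

Derivation:
String 1 '(()())()(())': depth seq [1 2 1 2 1 0 1 0 1 2 1 0]
  -> pairs=6 depth=2 groups=3 -> no
String 2 '(()())': depth seq [1 2 1 2 1 0]
  -> pairs=3 depth=2 groups=1 -> no
String 3 '(()()())()': depth seq [1 2 1 2 1 2 1 0 1 0]
  -> pairs=5 depth=2 groups=2 -> yes
String 4 '(()())()()': depth seq [1 2 1 2 1 0 1 0 1 0]
  -> pairs=5 depth=2 groups=3 -> no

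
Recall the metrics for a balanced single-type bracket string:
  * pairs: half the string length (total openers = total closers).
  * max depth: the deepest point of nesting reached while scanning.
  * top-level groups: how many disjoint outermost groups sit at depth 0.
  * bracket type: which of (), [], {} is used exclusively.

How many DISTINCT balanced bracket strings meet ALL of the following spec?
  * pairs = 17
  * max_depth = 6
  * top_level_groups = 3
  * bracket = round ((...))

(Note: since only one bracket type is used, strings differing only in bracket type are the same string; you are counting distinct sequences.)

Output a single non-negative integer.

Answer: 6747120

Derivation:
Spec: pairs=17 depth=6 groups=3
Count(depth <= 6) = 18538485
Count(depth <= 5) = 11791365
Count(depth == 6) = 18538485 - 11791365 = 6747120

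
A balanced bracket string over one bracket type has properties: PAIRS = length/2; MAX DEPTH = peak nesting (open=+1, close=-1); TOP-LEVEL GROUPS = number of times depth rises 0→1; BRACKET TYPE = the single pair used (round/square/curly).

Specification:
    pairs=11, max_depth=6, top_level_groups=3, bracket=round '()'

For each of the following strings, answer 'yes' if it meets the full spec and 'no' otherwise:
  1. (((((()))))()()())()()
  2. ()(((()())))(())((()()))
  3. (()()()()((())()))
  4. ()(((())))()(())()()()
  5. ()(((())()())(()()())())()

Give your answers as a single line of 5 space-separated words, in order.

String 1 '(((((()))))()()())()()': depth seq [1 2 3 4 5 6 5 4 3 2 1 2 1 2 1 2 1 0 1 0 1 0]
  -> pairs=11 depth=6 groups=3 -> yes
String 2 '()(((()())))(())((()()))': depth seq [1 0 1 2 3 4 3 4 3 2 1 0 1 2 1 0 1 2 3 2 3 2 1 0]
  -> pairs=12 depth=4 groups=4 -> no
String 3 '(()()()()((())()))': depth seq [1 2 1 2 1 2 1 2 1 2 3 4 3 2 3 2 1 0]
  -> pairs=9 depth=4 groups=1 -> no
String 4 '()(((())))()(())()()()': depth seq [1 0 1 2 3 4 3 2 1 0 1 0 1 2 1 0 1 0 1 0 1 0]
  -> pairs=11 depth=4 groups=7 -> no
String 5 '()(((())()())(()()())())()': depth seq [1 0 1 2 3 4 3 2 3 2 3 2 1 2 3 2 3 2 3 2 1 2 1 0 1 0]
  -> pairs=13 depth=4 groups=3 -> no

Answer: yes no no no no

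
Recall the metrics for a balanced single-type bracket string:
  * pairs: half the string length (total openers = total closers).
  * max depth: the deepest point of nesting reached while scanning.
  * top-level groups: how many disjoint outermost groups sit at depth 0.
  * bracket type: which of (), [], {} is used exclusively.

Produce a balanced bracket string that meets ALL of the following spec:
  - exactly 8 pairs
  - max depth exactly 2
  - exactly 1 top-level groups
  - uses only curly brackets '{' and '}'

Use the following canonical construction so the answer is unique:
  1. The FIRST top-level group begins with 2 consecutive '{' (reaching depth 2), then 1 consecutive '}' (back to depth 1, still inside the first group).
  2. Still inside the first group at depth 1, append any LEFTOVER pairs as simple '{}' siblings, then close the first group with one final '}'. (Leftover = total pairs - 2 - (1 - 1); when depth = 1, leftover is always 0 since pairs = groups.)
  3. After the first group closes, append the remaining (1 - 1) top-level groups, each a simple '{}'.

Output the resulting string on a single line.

Answer: {{}{}{}{}{}{}{}}

Derivation:
Spec: pairs=8 depth=2 groups=1
Leftover pairs = 8 - 2 - (1-1) = 6
First group: deep chain of depth 2 + 6 sibling pairs
Remaining 0 groups: simple '{}' each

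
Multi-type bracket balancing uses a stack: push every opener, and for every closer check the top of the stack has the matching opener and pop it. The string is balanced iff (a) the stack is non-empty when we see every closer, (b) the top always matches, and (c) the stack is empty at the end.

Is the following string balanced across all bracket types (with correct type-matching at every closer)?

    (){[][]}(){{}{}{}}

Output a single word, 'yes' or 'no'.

pos 0: push '('; stack = (
pos 1: ')' matches '('; pop; stack = (empty)
pos 2: push '{'; stack = {
pos 3: push '['; stack = {[
pos 4: ']' matches '['; pop; stack = {
pos 5: push '['; stack = {[
pos 6: ']' matches '['; pop; stack = {
pos 7: '}' matches '{'; pop; stack = (empty)
pos 8: push '('; stack = (
pos 9: ')' matches '('; pop; stack = (empty)
pos 10: push '{'; stack = {
pos 11: push '{'; stack = {{
pos 12: '}' matches '{'; pop; stack = {
pos 13: push '{'; stack = {{
pos 14: '}' matches '{'; pop; stack = {
pos 15: push '{'; stack = {{
pos 16: '}' matches '{'; pop; stack = {
pos 17: '}' matches '{'; pop; stack = (empty)
end: stack empty → VALID
Verdict: properly nested → yes

Answer: yes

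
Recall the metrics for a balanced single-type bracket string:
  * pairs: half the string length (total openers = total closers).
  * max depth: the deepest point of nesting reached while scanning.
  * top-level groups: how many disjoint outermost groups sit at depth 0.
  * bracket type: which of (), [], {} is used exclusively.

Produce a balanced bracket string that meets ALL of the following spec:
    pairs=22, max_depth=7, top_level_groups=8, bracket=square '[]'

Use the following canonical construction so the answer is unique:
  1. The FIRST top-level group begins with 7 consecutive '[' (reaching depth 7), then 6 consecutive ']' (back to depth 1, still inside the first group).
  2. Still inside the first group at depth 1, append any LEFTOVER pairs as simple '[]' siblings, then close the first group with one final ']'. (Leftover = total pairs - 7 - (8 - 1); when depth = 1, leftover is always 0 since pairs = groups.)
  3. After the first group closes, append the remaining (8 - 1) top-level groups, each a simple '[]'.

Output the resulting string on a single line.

Answer: [[[[[[[]]]]]][][][][][][][][]][][][][][][][]

Derivation:
Spec: pairs=22 depth=7 groups=8
Leftover pairs = 22 - 7 - (8-1) = 8
First group: deep chain of depth 7 + 8 sibling pairs
Remaining 7 groups: simple '[]' each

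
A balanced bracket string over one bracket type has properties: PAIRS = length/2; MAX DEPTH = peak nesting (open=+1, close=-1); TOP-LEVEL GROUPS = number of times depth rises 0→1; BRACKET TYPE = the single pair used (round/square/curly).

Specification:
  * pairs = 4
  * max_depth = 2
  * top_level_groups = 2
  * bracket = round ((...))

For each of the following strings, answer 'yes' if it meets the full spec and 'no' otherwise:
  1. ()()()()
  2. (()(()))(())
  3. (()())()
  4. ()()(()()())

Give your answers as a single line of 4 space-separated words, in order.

Answer: no no yes no

Derivation:
String 1 '()()()()': depth seq [1 0 1 0 1 0 1 0]
  -> pairs=4 depth=1 groups=4 -> no
String 2 '(()(()))(())': depth seq [1 2 1 2 3 2 1 0 1 2 1 0]
  -> pairs=6 depth=3 groups=2 -> no
String 3 '(()())()': depth seq [1 2 1 2 1 0 1 0]
  -> pairs=4 depth=2 groups=2 -> yes
String 4 '()()(()()())': depth seq [1 0 1 0 1 2 1 2 1 2 1 0]
  -> pairs=6 depth=2 groups=3 -> no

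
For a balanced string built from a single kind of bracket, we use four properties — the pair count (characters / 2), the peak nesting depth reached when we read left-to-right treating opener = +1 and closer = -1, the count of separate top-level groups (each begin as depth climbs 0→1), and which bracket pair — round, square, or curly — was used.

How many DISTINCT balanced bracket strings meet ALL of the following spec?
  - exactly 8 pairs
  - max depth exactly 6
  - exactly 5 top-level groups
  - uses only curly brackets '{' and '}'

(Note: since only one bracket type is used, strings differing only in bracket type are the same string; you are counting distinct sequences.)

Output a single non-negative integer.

Answer: 0

Derivation:
Spec: pairs=8 depth=6 groups=5
Count(depth <= 6) = 75
Count(depth <= 5) = 75
Count(depth == 6) = 75 - 75 = 0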